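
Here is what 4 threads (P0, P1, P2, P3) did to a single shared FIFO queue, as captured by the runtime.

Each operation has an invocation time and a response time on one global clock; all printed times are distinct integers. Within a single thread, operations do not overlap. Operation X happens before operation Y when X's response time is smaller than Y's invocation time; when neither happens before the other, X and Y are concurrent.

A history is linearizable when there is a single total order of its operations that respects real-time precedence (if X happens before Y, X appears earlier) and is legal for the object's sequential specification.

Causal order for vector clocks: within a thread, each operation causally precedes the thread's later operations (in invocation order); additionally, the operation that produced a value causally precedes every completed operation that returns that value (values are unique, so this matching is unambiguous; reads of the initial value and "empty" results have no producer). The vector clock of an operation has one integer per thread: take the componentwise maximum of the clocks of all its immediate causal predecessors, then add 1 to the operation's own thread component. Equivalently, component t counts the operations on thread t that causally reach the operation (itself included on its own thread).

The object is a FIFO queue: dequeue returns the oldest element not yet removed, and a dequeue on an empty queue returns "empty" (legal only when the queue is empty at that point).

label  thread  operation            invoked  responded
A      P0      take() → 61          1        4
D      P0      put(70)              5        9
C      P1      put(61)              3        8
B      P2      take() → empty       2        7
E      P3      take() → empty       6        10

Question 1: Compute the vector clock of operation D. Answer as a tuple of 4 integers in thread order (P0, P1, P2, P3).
VC(E, invoked at 6): no causal predecessors; +1 on P3 → (0, 0, 0, 1)
VC(B, invoked at 2): no causal predecessors; +1 on P2 → (0, 0, 1, 0)
VC(C, invoked at 3): no causal predecessors; +1 on P1 → (0, 1, 0, 0)
A (invocation 1): componentwise max over VC(C)=(0, 1, 0, 0), +1 at P0, giving (1, 1, 0, 0)
D (invocation 5): componentwise max over VC(A)=(1, 1, 0, 0), +1 at P0, giving (2, 1, 0, 0)
target: VC(D) = (2, 1, 0, 0)

(2, 1, 0, 0)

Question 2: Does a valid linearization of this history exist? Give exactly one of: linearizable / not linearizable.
one valid linearization: B, C, A, E, D
step 1: B take() → empty — queue <>
step 2: C put(61) — queue <61>
step 3: A take() → 61 — queue <>
step 4: E take() → empty — queue <>
step 5: D put(70) — queue <70>

linearizable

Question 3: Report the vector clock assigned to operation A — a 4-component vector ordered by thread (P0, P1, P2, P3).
E, invoked 6, has no incoming edges; only P3's bump applies → (0, 0, 0, 1)
B, invoked 2, has no incoming edges; only P2's bump applies → (0, 0, 1, 0)
C, invoked 3, has no incoming edges; only P1's bump applies → (0, 1, 0, 0)
from VC(C)=(0, 1, 0, 0), A (invoked 1) maxes components and bumps P0 → (1, 1, 0, 0)
from VC(A)=(1, 1, 0, 0), D (invoked 5) maxes components and bumps P0 → (2, 1, 0, 0)
target: VC(A) = (1, 1, 0, 0)

(1, 1, 0, 0)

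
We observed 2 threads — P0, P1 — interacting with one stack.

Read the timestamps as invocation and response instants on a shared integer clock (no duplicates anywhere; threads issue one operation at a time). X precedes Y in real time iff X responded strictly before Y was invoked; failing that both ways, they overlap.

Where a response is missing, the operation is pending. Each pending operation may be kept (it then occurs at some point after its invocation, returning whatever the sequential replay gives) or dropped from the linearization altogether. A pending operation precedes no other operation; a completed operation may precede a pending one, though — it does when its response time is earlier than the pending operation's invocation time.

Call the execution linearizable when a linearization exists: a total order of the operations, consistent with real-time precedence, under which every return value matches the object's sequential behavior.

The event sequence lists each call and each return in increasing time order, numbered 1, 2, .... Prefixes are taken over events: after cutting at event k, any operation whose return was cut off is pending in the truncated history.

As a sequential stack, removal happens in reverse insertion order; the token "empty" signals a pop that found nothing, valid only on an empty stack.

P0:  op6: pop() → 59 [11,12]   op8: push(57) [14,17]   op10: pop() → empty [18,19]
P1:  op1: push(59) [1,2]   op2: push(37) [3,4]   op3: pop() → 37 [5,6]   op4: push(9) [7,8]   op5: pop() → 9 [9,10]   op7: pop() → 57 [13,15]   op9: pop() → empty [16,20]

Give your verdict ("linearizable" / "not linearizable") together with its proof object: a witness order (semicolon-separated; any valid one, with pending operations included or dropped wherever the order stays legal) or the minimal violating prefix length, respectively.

1. op1 push(59), leaving stack <59>
2. op2 push(37), leaving stack <59,37>
3. op3 pop() → 37, leaving stack <59>
4. op4 push(9), leaving stack <59,9>
5. op5 pop() → 9, leaving stack <59>
6. op6 pop() → 59, leaving stack <>
7. op8 push(57), leaving stack <57>
8. op7 pop() → 57, leaving stack <>
9. op9 pop() → empty, leaving stack <>
10. op10 pop() → empty, leaving stack <>

linearizable — witness: op1; op2; op3; op4; op5; op6; op8; op7; op9; op10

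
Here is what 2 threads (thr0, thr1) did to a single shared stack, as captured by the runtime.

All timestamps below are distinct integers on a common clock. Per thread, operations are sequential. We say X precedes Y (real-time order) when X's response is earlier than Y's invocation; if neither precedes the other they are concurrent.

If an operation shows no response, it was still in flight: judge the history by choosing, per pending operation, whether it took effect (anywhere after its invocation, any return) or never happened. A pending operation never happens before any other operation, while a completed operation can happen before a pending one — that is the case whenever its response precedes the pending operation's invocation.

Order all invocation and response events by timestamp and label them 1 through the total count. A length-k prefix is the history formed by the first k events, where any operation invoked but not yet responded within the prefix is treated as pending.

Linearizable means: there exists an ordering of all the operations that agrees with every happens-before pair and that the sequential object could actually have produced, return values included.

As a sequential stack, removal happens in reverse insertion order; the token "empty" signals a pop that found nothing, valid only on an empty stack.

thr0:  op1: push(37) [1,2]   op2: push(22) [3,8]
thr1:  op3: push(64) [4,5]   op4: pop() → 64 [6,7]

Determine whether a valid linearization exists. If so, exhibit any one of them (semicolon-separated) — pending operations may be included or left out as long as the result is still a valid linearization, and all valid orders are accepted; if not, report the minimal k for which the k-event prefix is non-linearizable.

linearizable — witness: op1; op2; op3; op4

1. op1 push(37), leaving stack <37>
2. op2 push(22), leaving stack <37,22>
3. op3 push(64), leaving stack <37,22,64>
4. op4 pop() → 64, leaving stack <37,22>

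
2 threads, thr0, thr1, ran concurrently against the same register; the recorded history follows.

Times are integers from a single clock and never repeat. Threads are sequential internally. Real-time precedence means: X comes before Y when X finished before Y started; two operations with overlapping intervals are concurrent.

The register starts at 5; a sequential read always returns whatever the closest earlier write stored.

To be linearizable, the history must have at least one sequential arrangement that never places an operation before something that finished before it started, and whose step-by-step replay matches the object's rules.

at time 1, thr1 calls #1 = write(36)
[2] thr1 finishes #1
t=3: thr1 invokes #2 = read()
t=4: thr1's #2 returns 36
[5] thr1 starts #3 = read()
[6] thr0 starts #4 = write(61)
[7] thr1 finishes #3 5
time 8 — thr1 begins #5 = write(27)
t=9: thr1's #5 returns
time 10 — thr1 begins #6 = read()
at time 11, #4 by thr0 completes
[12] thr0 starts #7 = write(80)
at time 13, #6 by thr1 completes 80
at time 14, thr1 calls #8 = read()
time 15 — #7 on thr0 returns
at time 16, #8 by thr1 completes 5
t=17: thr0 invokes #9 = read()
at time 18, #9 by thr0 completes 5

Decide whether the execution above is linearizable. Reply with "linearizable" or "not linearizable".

the violation lands at event 7, #3's response at time 7: events 1..6 linearize, events 1..7 do not
a single order respects real time; the 3 completed register operations fail replay along it
every completion of the 1 pending operation (#4) was checked; none linearizes
e.g. #1, #2, #3 (pending dropped): illegal at step 3, since #3 read() → 5 cannot apply there

not linearizable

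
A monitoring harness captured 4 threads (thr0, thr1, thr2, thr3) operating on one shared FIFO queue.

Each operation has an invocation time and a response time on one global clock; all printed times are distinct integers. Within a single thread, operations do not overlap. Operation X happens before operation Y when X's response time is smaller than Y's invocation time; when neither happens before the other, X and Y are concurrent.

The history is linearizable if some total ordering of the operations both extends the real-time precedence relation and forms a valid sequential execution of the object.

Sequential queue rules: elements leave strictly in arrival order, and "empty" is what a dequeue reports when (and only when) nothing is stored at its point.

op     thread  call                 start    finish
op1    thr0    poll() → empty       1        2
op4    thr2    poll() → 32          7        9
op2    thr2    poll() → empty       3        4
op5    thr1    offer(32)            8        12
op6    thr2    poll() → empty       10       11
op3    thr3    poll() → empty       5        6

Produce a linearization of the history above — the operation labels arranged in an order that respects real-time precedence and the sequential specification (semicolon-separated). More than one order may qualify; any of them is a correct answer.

op1; op2; op3; op5; op4; op6

1. op1 poll() → empty, leaving queue <>
2. op2 poll() → empty, leaving queue <>
3. op3 poll() → empty, leaving queue <>
4. op5 offer(32), leaving queue <32>
5. op4 poll() → 32, leaving queue <>
6. op6 poll() → empty, leaving queue <>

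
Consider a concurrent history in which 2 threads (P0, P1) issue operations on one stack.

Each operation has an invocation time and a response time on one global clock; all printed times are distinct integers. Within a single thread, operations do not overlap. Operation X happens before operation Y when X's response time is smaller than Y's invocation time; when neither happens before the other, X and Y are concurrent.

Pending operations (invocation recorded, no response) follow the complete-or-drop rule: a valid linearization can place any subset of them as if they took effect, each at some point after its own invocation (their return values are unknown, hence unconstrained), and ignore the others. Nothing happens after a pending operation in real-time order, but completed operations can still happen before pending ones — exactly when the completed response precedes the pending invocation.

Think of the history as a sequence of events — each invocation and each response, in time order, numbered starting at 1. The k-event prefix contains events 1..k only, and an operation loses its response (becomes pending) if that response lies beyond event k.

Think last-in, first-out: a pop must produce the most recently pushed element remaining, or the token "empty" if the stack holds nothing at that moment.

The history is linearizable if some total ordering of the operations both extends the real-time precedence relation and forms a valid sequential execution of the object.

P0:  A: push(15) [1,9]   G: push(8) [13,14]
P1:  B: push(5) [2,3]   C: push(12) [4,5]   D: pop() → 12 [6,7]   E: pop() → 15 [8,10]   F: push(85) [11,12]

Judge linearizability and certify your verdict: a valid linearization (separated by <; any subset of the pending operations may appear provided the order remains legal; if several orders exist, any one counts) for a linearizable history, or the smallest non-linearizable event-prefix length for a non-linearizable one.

linearizable — witness: B < A < C < D < E < F < G

1. B push(5), leaving stack <5>
2. A push(15), leaving stack <5,15>
3. C push(12), leaving stack <5,15,12>
4. D pop() → 12, leaving stack <5,15>
5. E pop() → 15, leaving stack <5>
6. F push(85), leaving stack <5,85>
7. G push(8), leaving stack <5,85,8>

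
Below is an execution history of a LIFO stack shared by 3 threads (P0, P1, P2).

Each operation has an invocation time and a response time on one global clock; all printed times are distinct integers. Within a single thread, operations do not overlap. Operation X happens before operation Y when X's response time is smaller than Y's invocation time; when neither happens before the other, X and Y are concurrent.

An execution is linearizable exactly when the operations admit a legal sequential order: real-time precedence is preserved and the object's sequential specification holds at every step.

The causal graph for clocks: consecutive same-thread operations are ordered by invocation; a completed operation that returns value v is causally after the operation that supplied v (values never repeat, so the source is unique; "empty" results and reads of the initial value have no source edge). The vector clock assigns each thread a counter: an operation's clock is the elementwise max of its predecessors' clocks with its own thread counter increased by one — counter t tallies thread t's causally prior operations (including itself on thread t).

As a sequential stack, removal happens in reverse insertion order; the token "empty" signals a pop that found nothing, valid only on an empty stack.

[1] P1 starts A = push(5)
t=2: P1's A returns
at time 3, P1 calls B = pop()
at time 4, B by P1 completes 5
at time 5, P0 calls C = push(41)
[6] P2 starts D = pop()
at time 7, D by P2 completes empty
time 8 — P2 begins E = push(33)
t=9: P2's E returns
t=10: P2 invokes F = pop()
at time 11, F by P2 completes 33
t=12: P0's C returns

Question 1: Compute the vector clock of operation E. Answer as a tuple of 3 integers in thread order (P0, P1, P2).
Answer: (0, 0, 2)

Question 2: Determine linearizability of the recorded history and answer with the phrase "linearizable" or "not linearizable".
linearizable

one valid linearization: A, B, D, C, E, F
1. A push(5), leaving stack <5>
2. B pop() → 5, leaving stack <>
3. D pop() → empty, leaving stack <>
4. C push(41), leaving stack <41>
5. E push(33), leaving stack <41,33>
6. F pop() → 33, leaving stack <41>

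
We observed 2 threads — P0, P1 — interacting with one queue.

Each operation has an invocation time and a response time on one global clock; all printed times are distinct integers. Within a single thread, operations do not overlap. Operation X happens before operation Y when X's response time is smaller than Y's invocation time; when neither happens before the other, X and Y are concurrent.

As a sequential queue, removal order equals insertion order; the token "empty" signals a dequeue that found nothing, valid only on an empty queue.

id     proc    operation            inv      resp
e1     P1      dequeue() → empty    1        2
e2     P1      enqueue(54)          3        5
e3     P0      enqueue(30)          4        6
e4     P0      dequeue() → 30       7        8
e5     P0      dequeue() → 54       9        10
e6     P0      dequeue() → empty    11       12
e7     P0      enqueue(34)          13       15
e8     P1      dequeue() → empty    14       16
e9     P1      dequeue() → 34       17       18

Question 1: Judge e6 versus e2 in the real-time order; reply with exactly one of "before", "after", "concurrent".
e6 spans [11,12], e2 spans [3,5]
resp(e2)=5 < inv(e6)=11

after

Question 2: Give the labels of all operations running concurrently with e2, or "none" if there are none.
overlap test against e2 [3,5]: concurrent iff the interval meets 3..5
e1 [1,2]: before
e3 [4,6]: concurrent
e4 [7,8]: after
e5 [9,10]: after
e6 [11,12]: after
e7 [13,15]: after
e8 [14,16]: after
e9 [17,18]: after

e3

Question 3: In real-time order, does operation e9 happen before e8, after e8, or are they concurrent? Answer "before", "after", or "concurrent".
e9 spans [17,18], e8 spans [14,16]
resp(e8)=16 < inv(e9)=17

after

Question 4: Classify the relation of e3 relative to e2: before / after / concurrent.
e3 spans [4,6], e2 spans [3,5]
the intervals overlap in both directions

concurrent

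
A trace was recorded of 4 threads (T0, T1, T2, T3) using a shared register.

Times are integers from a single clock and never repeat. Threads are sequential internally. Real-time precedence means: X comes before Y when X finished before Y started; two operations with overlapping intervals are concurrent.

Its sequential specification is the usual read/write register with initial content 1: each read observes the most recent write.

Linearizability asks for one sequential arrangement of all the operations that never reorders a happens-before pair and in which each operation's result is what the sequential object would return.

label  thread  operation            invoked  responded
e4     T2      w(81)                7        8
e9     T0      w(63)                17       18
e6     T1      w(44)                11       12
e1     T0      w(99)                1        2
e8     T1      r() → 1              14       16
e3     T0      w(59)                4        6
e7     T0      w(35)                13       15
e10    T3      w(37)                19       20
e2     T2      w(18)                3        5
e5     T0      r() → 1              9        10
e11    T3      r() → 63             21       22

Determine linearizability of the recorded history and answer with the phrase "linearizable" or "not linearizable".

already the first 10 events (up to e5's response at time 10) admit no linearization; the first 9 still do
2 orders of the 5 completed register ops respect real time; none is legal
for example e1, e2, e3, e4, e5 fails at step 5: e5 r() → 1 is not legal there
for example e1, e3, e2, e4, e5 fails at step 5: e5 r() → 1 is not legal there

not linearizable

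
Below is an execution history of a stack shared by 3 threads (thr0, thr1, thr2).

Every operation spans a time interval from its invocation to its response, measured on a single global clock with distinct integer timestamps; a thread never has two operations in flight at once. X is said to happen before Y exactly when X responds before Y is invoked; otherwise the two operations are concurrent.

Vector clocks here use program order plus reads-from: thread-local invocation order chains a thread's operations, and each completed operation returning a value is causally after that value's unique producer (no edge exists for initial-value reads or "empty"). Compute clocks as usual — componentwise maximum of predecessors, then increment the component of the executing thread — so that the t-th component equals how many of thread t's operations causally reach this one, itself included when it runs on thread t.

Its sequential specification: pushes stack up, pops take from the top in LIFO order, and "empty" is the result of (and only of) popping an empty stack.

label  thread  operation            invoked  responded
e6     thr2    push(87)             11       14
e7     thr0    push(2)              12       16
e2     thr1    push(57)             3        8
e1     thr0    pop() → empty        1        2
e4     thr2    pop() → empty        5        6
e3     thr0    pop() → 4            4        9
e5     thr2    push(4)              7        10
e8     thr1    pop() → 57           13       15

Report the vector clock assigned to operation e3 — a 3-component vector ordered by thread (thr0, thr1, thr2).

e4 (invocation 5): nothing precedes it; thr2's component alone gives (0, 0, 1)
e2 (invocation 3): nothing precedes it; thr1's component alone gives (0, 1, 0)
e1 (invocation 1): nothing precedes it; thr0's component alone gives (1, 0, 0)
merge at e5 (invoked 7): VC(e4)=(0, 0, 1), own-thread bump on thr2 → (0, 0, 2)
merge at e8 (invoked 13): VC(e2)=(0, 1, 0), own-thread bump on thr1 → (0, 2, 0)
merge at e6 (invoked 11): VC(e5)=(0, 0, 2), own-thread bump on thr2 → (0, 0, 3)
merge at e3 (invoked 4): VC(e1)=(1, 0, 0), VC(e5)=(0, 0, 2), own-thread bump on thr0 → (2, 0, 2)
merge at e7 (invoked 12): VC(e3)=(2, 0, 2), own-thread bump on thr0 → (3, 0, 2)
target: VC(e3) = (2, 0, 2)

(2, 0, 2)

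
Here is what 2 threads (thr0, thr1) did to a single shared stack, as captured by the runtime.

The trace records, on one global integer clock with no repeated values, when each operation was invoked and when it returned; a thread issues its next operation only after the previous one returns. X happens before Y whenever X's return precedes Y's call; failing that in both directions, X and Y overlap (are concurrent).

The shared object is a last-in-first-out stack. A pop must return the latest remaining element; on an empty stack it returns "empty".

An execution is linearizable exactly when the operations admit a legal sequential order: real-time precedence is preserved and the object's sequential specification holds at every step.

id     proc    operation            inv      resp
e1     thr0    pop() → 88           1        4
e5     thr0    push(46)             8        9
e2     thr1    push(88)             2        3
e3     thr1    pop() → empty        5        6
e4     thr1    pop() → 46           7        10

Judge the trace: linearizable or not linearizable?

linearizable

witness order: e2, e1, e3, e5, e4
after step 1 (e2 push(88)): stack <88>
after step 2 (e1 pop() → 88): stack <>
after step 3 (e3 pop() → empty): stack <>
after step 4 (e5 push(46)): stack <46>
after step 5 (e4 pop() → 46): stack <>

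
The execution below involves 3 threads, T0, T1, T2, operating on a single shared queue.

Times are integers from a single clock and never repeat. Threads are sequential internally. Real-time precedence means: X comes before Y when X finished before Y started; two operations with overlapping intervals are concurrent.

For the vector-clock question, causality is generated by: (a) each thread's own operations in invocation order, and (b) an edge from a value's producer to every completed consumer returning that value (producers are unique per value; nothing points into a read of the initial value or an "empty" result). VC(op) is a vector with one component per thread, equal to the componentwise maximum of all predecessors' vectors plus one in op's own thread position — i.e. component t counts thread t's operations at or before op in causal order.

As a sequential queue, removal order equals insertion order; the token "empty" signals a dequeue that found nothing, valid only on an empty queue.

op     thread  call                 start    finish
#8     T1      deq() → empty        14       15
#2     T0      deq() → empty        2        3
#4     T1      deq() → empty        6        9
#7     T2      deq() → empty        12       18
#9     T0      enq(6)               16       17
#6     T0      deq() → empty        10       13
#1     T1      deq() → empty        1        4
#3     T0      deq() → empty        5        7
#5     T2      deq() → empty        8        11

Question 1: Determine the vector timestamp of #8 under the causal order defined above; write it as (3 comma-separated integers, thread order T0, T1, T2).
(0, 3, 0)

#5, invoked 8, has no incoming edges; only T2's bump applies → (0, 0, 1)
#1, invoked 1, has no incoming edges; only T1's bump applies → (0, 1, 0)
#2, invoked 2, has no incoming edges; only T0's bump applies → (1, 0, 0)
VC(#7, invoked at 12): max of VC(#5)=(0, 0, 1), then +1 on thread T2 → (0, 0, 2)
VC(#4, invoked at 6): max of VC(#1)=(0, 1, 0), then +1 on thread T1 → (0, 2, 0)
VC(#3, invoked at 5): max of VC(#2)=(1, 0, 0), then +1 on thread T0 → (2, 0, 0)
VC(#8, invoked at 14): max of VC(#4)=(0, 2, 0), then +1 on thread T1 → (0, 3, 0)
VC(#6, invoked at 10): max of VC(#3)=(2, 0, 0), then +1 on thread T0 → (3, 0, 0)
VC(#9, invoked at 16): max of VC(#6)=(3, 0, 0), then +1 on thread T0 → (4, 0, 0)
target: VC(#8) = (0, 3, 0)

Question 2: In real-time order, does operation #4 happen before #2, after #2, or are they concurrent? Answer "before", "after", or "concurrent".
after

#4 spans [6,9], #2 spans [2,3]
resp(#2)=3 < inv(#4)=6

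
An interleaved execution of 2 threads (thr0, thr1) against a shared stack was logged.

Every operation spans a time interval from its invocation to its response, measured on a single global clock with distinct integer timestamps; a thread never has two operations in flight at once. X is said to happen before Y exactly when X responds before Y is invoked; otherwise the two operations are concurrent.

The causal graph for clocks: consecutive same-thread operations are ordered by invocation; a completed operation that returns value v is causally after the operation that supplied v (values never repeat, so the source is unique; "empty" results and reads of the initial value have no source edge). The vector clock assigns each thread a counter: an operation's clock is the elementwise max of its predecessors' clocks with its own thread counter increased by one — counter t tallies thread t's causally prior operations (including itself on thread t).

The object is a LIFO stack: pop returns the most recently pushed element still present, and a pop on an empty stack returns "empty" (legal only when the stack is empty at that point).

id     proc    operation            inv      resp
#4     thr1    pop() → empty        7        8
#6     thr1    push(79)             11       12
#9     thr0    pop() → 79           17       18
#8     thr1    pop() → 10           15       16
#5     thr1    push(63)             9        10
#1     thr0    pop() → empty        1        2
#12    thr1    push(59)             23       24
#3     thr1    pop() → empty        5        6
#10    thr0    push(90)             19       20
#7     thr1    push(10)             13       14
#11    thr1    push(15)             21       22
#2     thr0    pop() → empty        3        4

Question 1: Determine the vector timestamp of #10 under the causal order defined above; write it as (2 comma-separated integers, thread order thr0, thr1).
(4, 4)

VC(#3, invoked at 5): no causal predecessors; +1 on thr1 → (0, 1)
VC(#1, invoked at 1): no causal predecessors; +1 on thr0 → (1, 0)
merge at #4 (invoked 7): VC(#3)=(0, 1), own-thread bump on thr1 → (0, 2)
merge at #2 (invoked 3): VC(#1)=(1, 0), own-thread bump on thr0 → (2, 0)
merge at #5 (invoked 9): VC(#4)=(0, 2), own-thread bump on thr1 → (0, 3)
merge at #6 (invoked 11): VC(#5)=(0, 3), own-thread bump on thr1 → (0, 4)
merge at #7 (invoked 13): VC(#6)=(0, 4), own-thread bump on thr1 → (0, 5)
merge at #8 (invoked 15): VC(#7)=(0, 5), own-thread bump on thr1 → (0, 6)
merge at #11 (invoked 21): VC(#8)=(0, 6), own-thread bump on thr1 → (0, 7)
merge at #9 (invoked 17): VC(#2)=(2, 0), VC(#6)=(0, 4), own-thread bump on thr0 → (3, 4)
merge at #12 (invoked 23): VC(#11)=(0, 7), own-thread bump on thr1 → (0, 8)
merge at #10 (invoked 19): VC(#9)=(3, 4), own-thread bump on thr0 → (4, 4)
target: VC(#10) = (4, 4)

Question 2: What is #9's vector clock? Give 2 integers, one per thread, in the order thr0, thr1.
(3, 4)

no predecessors for #3 (invoked 5): thr1 increments from zero → (0, 1)
no predecessors for #1 (invoked 1): thr0 increments from zero → (1, 0)
from VC(#3)=(0, 1), #4 (invoked 7) maxes components and bumps thr1 → (0, 2)
from VC(#1)=(1, 0), #2 (invoked 3) maxes components and bumps thr0 → (2, 0)
from VC(#4)=(0, 2), #5 (invoked 9) maxes components and bumps thr1 → (0, 3)
from VC(#5)=(0, 3), #6 (invoked 11) maxes components and bumps thr1 → (0, 4)
from VC(#6)=(0, 4), #7 (invoked 13) maxes components and bumps thr1 → (0, 5)
from VC(#7)=(0, 5), #8 (invoked 15) maxes components and bumps thr1 → (0, 6)
from VC(#8)=(0, 6), #11 (invoked 21) maxes components and bumps thr1 → (0, 7)
from VC(#2)=(2, 0), VC(#6)=(0, 4), #9 (invoked 17) maxes components and bumps thr0 → (3, 4)
from VC(#11)=(0, 7), #12 (invoked 23) maxes components and bumps thr1 → (0, 8)
from VC(#9)=(3, 4), #10 (invoked 19) maxes components and bumps thr0 → (4, 4)
target: VC(#9) = (3, 4)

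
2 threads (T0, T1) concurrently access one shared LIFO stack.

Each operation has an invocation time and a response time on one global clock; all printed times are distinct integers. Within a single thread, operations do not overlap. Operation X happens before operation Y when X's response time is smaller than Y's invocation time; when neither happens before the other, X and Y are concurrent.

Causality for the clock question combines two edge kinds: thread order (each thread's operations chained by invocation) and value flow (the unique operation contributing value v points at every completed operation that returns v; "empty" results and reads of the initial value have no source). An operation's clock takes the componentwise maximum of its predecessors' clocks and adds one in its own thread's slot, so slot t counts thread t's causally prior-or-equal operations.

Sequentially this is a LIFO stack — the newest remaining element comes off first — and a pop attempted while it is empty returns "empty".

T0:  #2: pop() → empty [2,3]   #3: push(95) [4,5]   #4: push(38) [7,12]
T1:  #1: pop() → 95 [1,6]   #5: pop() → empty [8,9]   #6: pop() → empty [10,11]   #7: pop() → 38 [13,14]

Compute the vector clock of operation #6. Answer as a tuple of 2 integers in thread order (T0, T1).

#2 (invocation 2): nothing precedes it; T0's component alone gives (1, 0)
VC(#3, invoked at 4): max of VC(#2)=(1, 0), then +1 on thread T0 → (2, 0)
VC(#1, invoked at 1): max of VC(#3)=(2, 0), then +1 on thread T1 → (2, 1)
VC(#4, invoked at 7): max of VC(#3)=(2, 0), then +1 on thread T0 → (3, 0)
VC(#5, invoked at 8): max of VC(#1)=(2, 1), then +1 on thread T1 → (2, 2)
VC(#6, invoked at 10): max of VC(#5)=(2, 2), then +1 on thread T1 → (2, 3)
VC(#7, invoked at 13): max of VC(#4)=(3, 0), VC(#6)=(2, 3), then +1 on thread T1 → (3, 4)
target: VC(#6) = (2, 3)

(2, 3)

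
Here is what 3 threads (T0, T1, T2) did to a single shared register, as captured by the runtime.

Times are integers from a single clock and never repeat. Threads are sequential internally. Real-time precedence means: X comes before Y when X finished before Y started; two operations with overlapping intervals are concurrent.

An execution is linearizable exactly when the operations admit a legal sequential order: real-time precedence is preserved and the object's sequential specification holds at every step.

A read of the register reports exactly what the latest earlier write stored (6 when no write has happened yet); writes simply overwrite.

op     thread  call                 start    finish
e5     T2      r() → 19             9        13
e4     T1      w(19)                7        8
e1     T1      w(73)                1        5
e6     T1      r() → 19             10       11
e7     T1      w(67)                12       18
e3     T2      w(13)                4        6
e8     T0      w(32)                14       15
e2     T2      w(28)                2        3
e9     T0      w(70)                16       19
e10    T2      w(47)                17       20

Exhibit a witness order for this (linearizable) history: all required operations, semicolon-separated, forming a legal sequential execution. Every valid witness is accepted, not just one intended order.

e1; e2; e3; e4; e5; e6; e7; e8; e9; e10

after step 1 (e1 w(73)): value 73
after step 2 (e2 w(28)): value 28
after step 3 (e3 w(13)): value 13
after step 4 (e4 w(19)): value 19
after step 5 (e5 r() → 19): value 19
after step 6 (e6 r() → 19): value 19
after step 7 (e7 w(67)): value 67
after step 8 (e8 w(32)): value 32
after step 9 (e9 w(70)): value 70
after step 10 (e10 w(47)): value 47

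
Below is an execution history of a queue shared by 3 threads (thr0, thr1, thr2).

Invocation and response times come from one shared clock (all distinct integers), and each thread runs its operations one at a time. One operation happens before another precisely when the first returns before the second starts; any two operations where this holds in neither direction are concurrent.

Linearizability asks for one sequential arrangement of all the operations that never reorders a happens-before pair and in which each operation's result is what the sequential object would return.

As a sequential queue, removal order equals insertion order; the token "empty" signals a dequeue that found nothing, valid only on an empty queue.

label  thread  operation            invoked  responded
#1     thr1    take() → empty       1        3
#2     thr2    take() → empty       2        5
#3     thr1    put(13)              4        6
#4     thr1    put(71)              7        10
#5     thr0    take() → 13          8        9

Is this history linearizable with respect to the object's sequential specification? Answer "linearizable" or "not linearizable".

linearizable

one valid linearization: #1, #2, #3, #4, #5
after step 1 (#1 take() → empty): queue <>
after step 2 (#2 take() → empty): queue <>
after step 3 (#3 put(13)): queue <13>
after step 4 (#4 put(71)): queue <13,71>
after step 5 (#5 take() → 13): queue <71>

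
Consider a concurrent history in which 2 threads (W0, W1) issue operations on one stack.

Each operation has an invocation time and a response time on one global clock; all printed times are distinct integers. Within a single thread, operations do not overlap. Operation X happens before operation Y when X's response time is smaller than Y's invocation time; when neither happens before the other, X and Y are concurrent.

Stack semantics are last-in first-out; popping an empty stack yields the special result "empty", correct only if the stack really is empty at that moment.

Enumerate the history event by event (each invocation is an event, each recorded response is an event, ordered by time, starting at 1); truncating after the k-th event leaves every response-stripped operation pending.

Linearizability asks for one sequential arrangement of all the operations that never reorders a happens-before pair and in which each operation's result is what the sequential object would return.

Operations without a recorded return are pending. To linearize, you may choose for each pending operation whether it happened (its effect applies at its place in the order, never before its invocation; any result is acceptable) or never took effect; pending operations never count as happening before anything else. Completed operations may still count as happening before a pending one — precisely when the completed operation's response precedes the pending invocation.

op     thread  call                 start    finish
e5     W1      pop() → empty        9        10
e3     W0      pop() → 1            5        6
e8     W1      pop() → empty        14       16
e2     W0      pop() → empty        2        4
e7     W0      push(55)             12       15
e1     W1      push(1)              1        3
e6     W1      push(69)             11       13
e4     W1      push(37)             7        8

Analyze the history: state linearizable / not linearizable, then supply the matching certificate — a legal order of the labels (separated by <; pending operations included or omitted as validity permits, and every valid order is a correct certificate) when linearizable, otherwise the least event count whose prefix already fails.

not linearizable — minimal violating prefix: 10 events

through event 9 a valid linearization exists; event 10 (e5 responding at time 10) ends that
checked exhaustively: 2 real-time-consistent orders of 5 completed operations, zero legal stack replays
sample order e1, e2, e3, e4, e5 stalls at step 2 — e2 pop() → empty has no legal effect
sample order e2, e1, e3, e4, e5 stalls at step 5 — e5 pop() → empty has no legal effect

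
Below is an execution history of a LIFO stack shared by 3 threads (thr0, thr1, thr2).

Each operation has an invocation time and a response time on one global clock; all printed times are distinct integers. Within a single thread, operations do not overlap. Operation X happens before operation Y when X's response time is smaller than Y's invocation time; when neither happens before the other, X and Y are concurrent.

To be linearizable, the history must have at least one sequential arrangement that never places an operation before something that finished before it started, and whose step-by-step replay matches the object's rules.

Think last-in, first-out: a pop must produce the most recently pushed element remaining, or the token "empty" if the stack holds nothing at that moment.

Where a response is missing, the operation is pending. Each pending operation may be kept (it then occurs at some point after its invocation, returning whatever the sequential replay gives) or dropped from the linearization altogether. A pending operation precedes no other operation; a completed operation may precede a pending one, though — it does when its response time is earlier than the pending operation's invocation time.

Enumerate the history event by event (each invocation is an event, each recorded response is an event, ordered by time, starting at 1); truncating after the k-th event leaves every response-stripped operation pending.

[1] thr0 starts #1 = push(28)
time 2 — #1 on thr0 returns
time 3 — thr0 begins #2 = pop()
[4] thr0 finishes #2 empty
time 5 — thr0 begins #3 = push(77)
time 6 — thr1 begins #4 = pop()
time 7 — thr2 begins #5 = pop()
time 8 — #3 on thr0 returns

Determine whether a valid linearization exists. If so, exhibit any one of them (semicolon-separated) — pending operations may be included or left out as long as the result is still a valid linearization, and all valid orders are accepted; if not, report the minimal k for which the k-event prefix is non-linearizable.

already the first 4 events (up to #2's response at time 4) admit no linearization; the first 3 still do
exhaustive check: the 2 completed LIFO stack ops admit one real-time order; illegal
take #1, #2: step 2 already fails, because #2 pop() → empty cannot occur there

not linearizable — minimal violating prefix: 4 events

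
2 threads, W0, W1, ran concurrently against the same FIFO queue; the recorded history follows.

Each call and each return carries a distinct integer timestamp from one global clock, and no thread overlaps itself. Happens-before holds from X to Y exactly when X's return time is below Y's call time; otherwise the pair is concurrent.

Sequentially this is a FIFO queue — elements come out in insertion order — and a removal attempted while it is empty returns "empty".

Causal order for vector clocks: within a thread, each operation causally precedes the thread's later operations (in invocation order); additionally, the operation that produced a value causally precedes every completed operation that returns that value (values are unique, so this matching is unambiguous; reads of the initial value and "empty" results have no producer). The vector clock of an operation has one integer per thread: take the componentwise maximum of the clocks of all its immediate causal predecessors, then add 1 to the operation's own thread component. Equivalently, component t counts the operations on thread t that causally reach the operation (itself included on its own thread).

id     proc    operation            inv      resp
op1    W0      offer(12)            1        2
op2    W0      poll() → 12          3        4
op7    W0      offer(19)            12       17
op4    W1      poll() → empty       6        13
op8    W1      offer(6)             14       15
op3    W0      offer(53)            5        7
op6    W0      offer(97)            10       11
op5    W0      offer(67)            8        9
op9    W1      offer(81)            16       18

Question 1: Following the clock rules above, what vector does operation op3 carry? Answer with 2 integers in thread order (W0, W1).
Answer: (3, 0)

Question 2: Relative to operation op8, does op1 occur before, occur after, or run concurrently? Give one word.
Answer: before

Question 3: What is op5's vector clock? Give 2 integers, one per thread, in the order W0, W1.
Answer: (4, 0)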